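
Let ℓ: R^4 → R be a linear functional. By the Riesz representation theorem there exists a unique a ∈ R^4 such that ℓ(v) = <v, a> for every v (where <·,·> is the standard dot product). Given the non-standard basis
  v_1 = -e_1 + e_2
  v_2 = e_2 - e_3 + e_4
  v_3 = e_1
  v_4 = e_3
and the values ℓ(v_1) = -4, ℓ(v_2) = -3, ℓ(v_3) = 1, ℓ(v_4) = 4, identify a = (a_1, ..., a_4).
a = (1, -3, 4, 4)

Write a = (a_1, ..., a_4) in the standard basis. For each basis vector v_i, ℓ(v_i) = <v_i, a> is a linear equation in the a_j's. Collect the n equations into a matrix system V a = ℓ, where row i of V is v_i (expressed in the standard basis). Since V is invertible (lower-triangular with 1s on the diagonal, up to permutation), solve by back-substitution:
  V =
[[-1, 1, 0, 0],
 [0, 1, -1, 1],
 [1, 0, 0, 0],
 [0, 0, 1, 0]]
  V a = (-4, -3, 1, 4)
Solving gives a = (1, -3, 4, 4).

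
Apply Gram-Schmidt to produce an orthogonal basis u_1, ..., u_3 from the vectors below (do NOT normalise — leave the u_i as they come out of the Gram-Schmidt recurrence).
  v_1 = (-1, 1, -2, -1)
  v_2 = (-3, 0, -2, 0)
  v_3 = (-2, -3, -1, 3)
Orthogonal basis:
  u_1 = (-1, 1, -2, -1)
  u_2 = (-2, -1, 0, 1)
  u_3 = (22/21, -22/21, -11/7, 22/21)

Apply the Gram-Schmidt recurrence
  u_1 = v_1
  u_i = v_i − Σ_{j<i} ((v_i · u_j) / (u_j · u_j)) · u_j.

Step by step this gives:
  u_1 = (-1, 1, -2, -1)
  u_2 = (-2, -1, 0, 1)
  u_3 = (22/21, -22/21, -11/7, 22/21)

Orthogonality check:
  u_2 · u_1 = 0 (should be 0)
  u_3 · u_1 = 0 (should be 0)
  u_3 · u_2 = 0 (should be 0)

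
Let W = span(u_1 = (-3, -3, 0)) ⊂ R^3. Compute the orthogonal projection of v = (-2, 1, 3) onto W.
proj_W(v) = (-1/2, -1/2, 0)

Set up U = [u_1 | ... | u_1] ∈ R^(3×1). The projector onto W = col(U) is P = U (U^T U)^(-1) U^T.
Compute U^T U =
  [18],
and U^T v = (3).
Solve U^T U · c = U^T v for the coefficients: c = (1/6). The projection is proj_W(v) = U c.
Check: (v - proj_W(v)) · u_1 = 0  (should be 0).
Result: proj_W(v) = (-1/2, -1/2, 0).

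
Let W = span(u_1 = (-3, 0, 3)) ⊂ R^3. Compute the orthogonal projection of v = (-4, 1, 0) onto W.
proj_W(v) = (-2, 0, 2)

Set up U = [u_1 | ... | u_1] ∈ R^(3×1). The projector onto W = col(U) is P = U (U^T U)^(-1) U^T.
Compute U^T U =
  [18],
and U^T v = (12).
Solve U^T U · c = U^T v for the coefficients: c = (2/3). The projection is proj_W(v) = U c.
Check: (v - proj_W(v)) · u_1 = 0  (should be 0).
Result: proj_W(v) = (-2, 0, 2).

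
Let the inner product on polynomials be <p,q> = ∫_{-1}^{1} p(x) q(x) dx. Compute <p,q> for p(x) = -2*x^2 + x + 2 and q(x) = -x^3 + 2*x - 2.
<p,q> = -22/5

Expand the product: p(x)·q(x) = 2*x^5 - x^4 - 6*x^3 + 6*x^2 + 2*x - 4.
∫_{-1}^{1} of each monomial x^k gives [2/(k+1) if k even, 0 if k odd]. Integrating term-by-term (or equivalently evaluating the antiderivative F(x) = x^6/3 - x^5/5 - 3*x^4/2 + 2*x^3 + x^2 - 4*x at the endpoints):
  F(1) − F(−1) = -71/30 − (61/30) = -22/5.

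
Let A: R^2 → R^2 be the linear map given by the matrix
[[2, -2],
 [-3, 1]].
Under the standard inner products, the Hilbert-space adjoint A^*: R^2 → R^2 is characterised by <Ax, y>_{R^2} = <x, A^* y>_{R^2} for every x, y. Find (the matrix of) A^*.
A^* = A^T =
[[2, -3],
 [-2, 1]]

For real matrices with standard dot products, the defining identity <Ax, y> = <x, A^* y> gives (Ax)^T y = x^T (A^*) y, i.e. x^T A^T y = x^T (A^*) y. Since this holds for all x, y, we must have A^* = A^T. Therefore
A^* =
[[2, -3],
 [-2, 1]].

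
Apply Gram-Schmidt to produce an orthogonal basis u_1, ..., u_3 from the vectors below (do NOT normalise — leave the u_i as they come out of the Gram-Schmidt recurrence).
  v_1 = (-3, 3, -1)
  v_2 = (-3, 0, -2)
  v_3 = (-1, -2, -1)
Orthogonal basis:
  u_1 = (-3, 3, -1)
  u_2 = (-24/19, -33/19, -27/19)
  u_3 = (-1/7, -1/14, 3/14)

Apply the Gram-Schmidt recurrence
  u_1 = v_1
  u_i = v_i − Σ_{j<i} ((v_i · u_j) / (u_j · u_j)) · u_j.

Step by step this gives:
  u_1 = (-3, 3, -1)
  u_2 = (-24/19, -33/19, -27/19)
  u_3 = (-1/7, -1/14, 3/14)

Orthogonality check:
  u_2 · u_1 = 0 (should be 0)
  u_3 · u_1 = 0 (should be 0)
  u_3 · u_2 = 0 (should be 0)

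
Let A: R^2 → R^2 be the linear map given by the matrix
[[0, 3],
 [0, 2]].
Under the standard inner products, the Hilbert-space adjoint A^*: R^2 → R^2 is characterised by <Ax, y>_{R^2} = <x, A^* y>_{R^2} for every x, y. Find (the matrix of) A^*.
A^* = A^T =
[[0, 0],
 [3, 2]]

For real matrices with standard dot products, the defining identity <Ax, y> = <x, A^* y> gives (Ax)^T y = x^T (A^*) y, i.e. x^T A^T y = x^T (A^*) y. Since this holds for all x, y, we must have A^* = A^T. Therefore
A^* =
[[0, 0],
 [3, 2]].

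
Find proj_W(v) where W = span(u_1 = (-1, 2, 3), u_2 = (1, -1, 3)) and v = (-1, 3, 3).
proj_W(v) = (-86/59, 159/59, 180/59)

Set up U = [u_1 | ... | u_2] ∈ R^(3×2). The projector onto W = col(U) is P = U (U^T U)^(-1) U^T.
Compute U^T U =
  [14, 6]
  [6, 11],
and U^T v = (16, 5).
Solve U^T U · c = U^T v for the coefficients: c = (73/59, -13/59). The projection is proj_W(v) = U c.
Check: (v - proj_W(v)) · u_1 = 0  (should be 0).
Check: (v - proj_W(v)) · u_2 = 0  (should be 0).
Result: proj_W(v) = (-86/59, 159/59, 180/59).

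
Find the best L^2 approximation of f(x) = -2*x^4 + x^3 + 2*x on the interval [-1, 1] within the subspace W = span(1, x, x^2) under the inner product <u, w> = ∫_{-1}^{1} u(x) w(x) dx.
g(x) = -12*x^2/7 + 13*x/5 + 6/35

The best approximation g ∈ W is the orthogonal projection of f onto W. Writing g = a_0 + a_1 x + a_2 x^2, the coefficients solve the normal equations G · a = b where
  G_{ij} = <φ_i, φ_j> and b_i = <f, φ_i>, with φ_0 = 1, φ_1 = x, φ_2 = x^2.
G =
  [2, 0, 2/3]
  [0, 2/3, 0]
  [2/3, 0, 2/5],
b = (-4/5, 26/15, -4/7).
Solving gives a_0 = 6/35, a_1 = 13/5, a_2 = -12/7, so
  g(x) = -12*x^2/7 + 13*x/5 + 6/35.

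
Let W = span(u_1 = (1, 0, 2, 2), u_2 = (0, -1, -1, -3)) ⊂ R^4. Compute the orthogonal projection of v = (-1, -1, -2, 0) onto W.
proj_W(v) = (-31/35, 13/35, -7/5, -23/35)

Set up U = [u_1 | ... | u_2] ∈ R^(4×2). The projector onto W = col(U) is P = U (U^T U)^(-1) U^T.
Compute U^T U =
  [9, -8]
  [-8, 11],
and U^T v = (-5, 3).
Solve U^T U · c = U^T v for the coefficients: c = (-31/35, -13/35). The projection is proj_W(v) = U c.
Check: (v - proj_W(v)) · u_1 = 0  (should be 0).
Check: (v - proj_W(v)) · u_2 = 0  (should be 0).
Result: proj_W(v) = (-31/35, 13/35, -7/5, -23/35).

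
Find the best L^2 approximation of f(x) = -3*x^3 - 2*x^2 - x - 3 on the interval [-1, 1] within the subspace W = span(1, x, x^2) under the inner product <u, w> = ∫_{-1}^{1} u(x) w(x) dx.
g(x) = -2*x^2 - 14*x/5 - 3

The best approximation g ∈ W is the orthogonal projection of f onto W. Writing g = a_0 + a_1 x + a_2 x^2, the coefficients solve the normal equations G · a = b where
  G_{ij} = <φ_i, φ_j> and b_i = <f, φ_i>, with φ_0 = 1, φ_1 = x, φ_2 = x^2.
G =
  [2, 0, 2/3]
  [0, 2/3, 0]
  [2/3, 0, 2/5],
b = (-22/3, -28/15, -14/5).
Solving gives a_0 = -3, a_1 = -14/5, a_2 = -2, so
  g(x) = -2*x^2 - 14*x/5 - 3.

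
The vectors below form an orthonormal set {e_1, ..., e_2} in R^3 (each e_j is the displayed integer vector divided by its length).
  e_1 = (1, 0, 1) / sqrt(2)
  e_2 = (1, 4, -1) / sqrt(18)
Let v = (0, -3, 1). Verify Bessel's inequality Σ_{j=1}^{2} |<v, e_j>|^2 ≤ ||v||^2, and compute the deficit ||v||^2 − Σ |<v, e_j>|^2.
Σ |<v, e_j>|^2 = 89/9; ||v||^2 = 10; deficit = 1/9

Write each e_j = u_j / sqrt(<u_j, u_j>) where u_j is the displayed integer vector. Then <v, e_j> = <v, u_j> / sqrt(<u_j, u_j>), so |<v, e_j>|^2 = <v, u_j>^2 / <u_j, u_j>.
Coefficients: <v, e_1> = 1/sqrt(2), <v, e_2> = -13/sqrt(18).
Square and sum: Σ |<v, e_j>|^2 = 89/9.
Compute ||v||^2 = v·v = 10.
Deficit = 10 − 89/9 = 1/9 ≥ 0, confirming Bessel's inequality. (The deficit equals ||v − Σ <v,e_j> e_j||^2, the squared distance from v to span{e_j}.)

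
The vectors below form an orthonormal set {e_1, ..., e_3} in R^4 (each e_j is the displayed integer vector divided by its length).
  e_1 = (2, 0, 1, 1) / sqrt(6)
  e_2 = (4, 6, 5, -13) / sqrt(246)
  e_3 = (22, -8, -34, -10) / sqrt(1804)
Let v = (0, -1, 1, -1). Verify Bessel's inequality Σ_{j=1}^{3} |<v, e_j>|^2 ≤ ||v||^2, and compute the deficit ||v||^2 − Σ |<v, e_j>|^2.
Σ |<v, e_j>|^2 = 8/11; ||v||^2 = 3; deficit = 25/11

Write each e_j = u_j / sqrt(<u_j, u_j>) where u_j is the displayed integer vector. Then <v, e_j> = <v, u_j> / sqrt(<u_j, u_j>), so |<v, e_j>|^2 = <v, u_j>^2 / <u_j, u_j>.
Coefficients: <v, e_1> = 0/sqrt(6), <v, e_2> = 12/sqrt(246), <v, e_3> = -16/sqrt(1804).
Square and sum: Σ |<v, e_j>|^2 = 8/11.
Compute ||v||^2 = v·v = 3.
Deficit = 3 − 8/11 = 25/11 ≥ 0, confirming Bessel's inequality. (The deficit equals ||v − Σ <v,e_j> e_j||^2, the squared distance from v to span{e_j}.)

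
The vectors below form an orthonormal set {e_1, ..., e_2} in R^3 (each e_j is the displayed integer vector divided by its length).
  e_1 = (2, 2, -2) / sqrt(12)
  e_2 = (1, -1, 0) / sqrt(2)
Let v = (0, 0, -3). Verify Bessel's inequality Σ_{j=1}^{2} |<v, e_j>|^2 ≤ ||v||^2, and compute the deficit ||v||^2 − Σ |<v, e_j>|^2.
Σ |<v, e_j>|^2 = 3; ||v||^2 = 9; deficit = 6

Write each e_j = u_j / sqrt(<u_j, u_j>) where u_j is the displayed integer vector. Then <v, e_j> = <v, u_j> / sqrt(<u_j, u_j>), so |<v, e_j>|^2 = <v, u_j>^2 / <u_j, u_j>.
Coefficients: <v, e_1> = 6/sqrt(12), <v, e_2> = 0/sqrt(2).
Square and sum: Σ |<v, e_j>|^2 = 3.
Compute ||v||^2 = v·v = 9.
Deficit = 9 − 3 = 6 ≥ 0, confirming Bessel's inequality. (The deficit equals ||v − Σ <v,e_j> e_j||^2, the squared distance from v to span{e_j}.)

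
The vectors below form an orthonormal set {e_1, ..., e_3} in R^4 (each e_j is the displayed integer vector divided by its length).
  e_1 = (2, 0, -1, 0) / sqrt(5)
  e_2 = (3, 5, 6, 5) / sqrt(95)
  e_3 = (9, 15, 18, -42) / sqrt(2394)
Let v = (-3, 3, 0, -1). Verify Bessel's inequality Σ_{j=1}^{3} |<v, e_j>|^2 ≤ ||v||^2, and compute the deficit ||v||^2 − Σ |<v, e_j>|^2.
Σ |<v, e_j>|^2 = 61/7; ||v||^2 = 19; deficit = 72/7

Write each e_j = u_j / sqrt(<u_j, u_j>) where u_j is the displayed integer vector. Then <v, e_j> = <v, u_j> / sqrt(<u_j, u_j>), so |<v, e_j>|^2 = <v, u_j>^2 / <u_j, u_j>.
Coefficients: <v, e_1> = -6/sqrt(5), <v, e_2> = 1/sqrt(95), <v, e_3> = 60/sqrt(2394).
Square and sum: Σ |<v, e_j>|^2 = 61/7.
Compute ||v||^2 = v·v = 19.
Deficit = 19 − 61/7 = 72/7 ≥ 0, confirming Bessel's inequality. (The deficit equals ||v − Σ <v,e_j> e_j||^2, the squared distance from v to span{e_j}.)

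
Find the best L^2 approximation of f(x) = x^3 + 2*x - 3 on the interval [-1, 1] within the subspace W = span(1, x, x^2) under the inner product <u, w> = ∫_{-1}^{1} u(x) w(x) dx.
g(x) = 13*x/5 - 3

The best approximation g ∈ W is the orthogonal projection of f onto W. Writing g = a_0 + a_1 x + a_2 x^2, the coefficients solve the normal equations G · a = b where
  G_{ij} = <φ_i, φ_j> and b_i = <f, φ_i>, with φ_0 = 1, φ_1 = x, φ_2 = x^2.
G =
  [2, 0, 2/3]
  [0, 2/3, 0]
  [2/3, 0, 2/5],
b = (-6, 26/15, -2).
Solving gives a_0 = -3, a_1 = 13/5, a_2 = 0, so
  g(x) = 13*x/5 - 3.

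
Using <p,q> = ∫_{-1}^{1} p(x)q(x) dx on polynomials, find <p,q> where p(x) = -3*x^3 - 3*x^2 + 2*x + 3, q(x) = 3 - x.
<p,q> = 178/15

Expand the product: p(x)·q(x) = 3*x^4 - 6*x^3 - 11*x^2 + 3*x + 9.
∫_{-1}^{1} of each monomial x^k gives [2/(k+1) if k even, 0 if k odd]. Integrating term-by-term (or equivalently evaluating the antiderivative F(x) = 3*x^5/5 - 3*x^4/2 - 11*x^3/3 + 3*x^2/2 + 9*x at the endpoints):
  F(1) − F(−1) = 89/15 − (-89/15) = 178/15.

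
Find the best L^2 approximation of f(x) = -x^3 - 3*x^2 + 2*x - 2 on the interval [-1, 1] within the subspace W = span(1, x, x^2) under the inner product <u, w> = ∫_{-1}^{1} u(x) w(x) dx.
g(x) = -3*x^2 + 7*x/5 - 2

The best approximation g ∈ W is the orthogonal projection of f onto W. Writing g = a_0 + a_1 x + a_2 x^2, the coefficients solve the normal equations G · a = b where
  G_{ij} = <φ_i, φ_j> and b_i = <f, φ_i>, with φ_0 = 1, φ_1 = x, φ_2 = x^2.
G =
  [2, 0, 2/3]
  [0, 2/3, 0]
  [2/3, 0, 2/5],
b = (-6, 14/15, -38/15).
Solving gives a_0 = -2, a_1 = 7/5, a_2 = -3, so
  g(x) = -3*x^2 + 7*x/5 - 2.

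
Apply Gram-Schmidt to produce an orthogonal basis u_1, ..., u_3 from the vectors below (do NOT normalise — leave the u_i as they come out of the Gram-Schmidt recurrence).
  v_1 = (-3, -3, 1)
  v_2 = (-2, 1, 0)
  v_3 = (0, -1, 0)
Orthogonal basis:
  u_1 = (-3, -3, 1)
  u_2 = (-29/19, 28/19, -3/19)
  u_3 = (-1/43, -2/43, -9/43)

Apply the Gram-Schmidt recurrence
  u_1 = v_1
  u_i = v_i − Σ_{j<i} ((v_i · u_j) / (u_j · u_j)) · u_j.

Step by step this gives:
  u_1 = (-3, -3, 1)
  u_2 = (-29/19, 28/19, -3/19)
  u_3 = (-1/43, -2/43, -9/43)

Orthogonality check:
  u_2 · u_1 = 0 (should be 0)
  u_3 · u_1 = 0 (should be 0)
  u_3 · u_2 = 0 (should be 0)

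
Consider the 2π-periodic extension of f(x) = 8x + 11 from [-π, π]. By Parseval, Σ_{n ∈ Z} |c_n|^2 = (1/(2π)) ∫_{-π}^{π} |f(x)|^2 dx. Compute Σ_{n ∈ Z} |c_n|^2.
Σ |c_n|^2 = 64π^2/3 + 121

Expand and integrate term by term over [-π, π]:
  ∫ (8x)^2 dx = 64·(2π^3/3); ∫ 2·8·(11)·x dx = 0 (odd integrand); ∫ 11^2 dx = 121·2π.
So (1/(2π)) ∫_{-π}^{π} (8x + 11)^2 dx = 64π^2/3 + 121 = 64π^2/3 + 121.
Parseval ⇒ Σ |c_n|^2 = 64π^2/3 + 121.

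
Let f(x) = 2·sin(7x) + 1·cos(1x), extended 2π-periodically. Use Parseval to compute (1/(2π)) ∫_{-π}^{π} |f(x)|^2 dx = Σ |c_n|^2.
Σ |c_n|^2 = 5/2

Expand |f|^2 and use orthogonality of {sin(nx), cos(mx)} on [-π, π]:
  ∫_{-π}^{π} sin(nx)^2 dx = π, ∫ cos(mx)^2 dx = π, and cross terms integrate to 0.
So ∫_{-π}^{π} f(x)^2 dx = 2^2 · π + 1^2 · π = (4 + 1)π.
Divide by 2π: (4 + 1)/2 = 5/2.
By Parseval, this equals Σ |c_n|^2.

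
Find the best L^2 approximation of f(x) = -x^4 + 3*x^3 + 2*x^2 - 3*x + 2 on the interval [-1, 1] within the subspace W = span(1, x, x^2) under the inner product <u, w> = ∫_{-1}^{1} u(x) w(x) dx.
g(x) = 8*x^2/7 - 6*x/5 + 73/35

The best approximation g ∈ W is the orthogonal projection of f onto W. Writing g = a_0 + a_1 x + a_2 x^2, the coefficients solve the normal equations G · a = b where
  G_{ij} = <φ_i, φ_j> and b_i = <f, φ_i>, with φ_0 = 1, φ_1 = x, φ_2 = x^2.
G =
  [2, 0, 2/3]
  [0, 2/3, 0]
  [2/3, 0, 2/5],
b = (74/15, -4/5, 194/105).
Solving gives a_0 = 73/35, a_1 = -6/5, a_2 = 8/7, so
  g(x) = 8*x^2/7 - 6*x/5 + 73/35.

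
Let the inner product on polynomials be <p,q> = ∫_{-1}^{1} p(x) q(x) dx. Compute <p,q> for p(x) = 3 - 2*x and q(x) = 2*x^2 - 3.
<p,q> = -14

Expand the product: p(x)·q(x) = -4*x^3 + 6*x^2 + 6*x - 9.
∫_{-1}^{1} of each monomial x^k gives [2/(k+1) if k even, 0 if k odd]. Integrating term-by-term (or equivalently evaluating the antiderivative F(x) = -x^4 + 2*x^3 + 3*x^2 - 9*x at the endpoints):
  F(1) − F(−1) = -5 − (9) = -14.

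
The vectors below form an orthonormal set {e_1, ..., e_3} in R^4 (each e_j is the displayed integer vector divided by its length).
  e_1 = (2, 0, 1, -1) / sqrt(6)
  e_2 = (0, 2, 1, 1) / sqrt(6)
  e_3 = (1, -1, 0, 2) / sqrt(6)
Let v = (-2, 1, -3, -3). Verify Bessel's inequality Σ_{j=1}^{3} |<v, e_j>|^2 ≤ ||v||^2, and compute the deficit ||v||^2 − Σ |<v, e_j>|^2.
Σ |<v, e_j>|^2 = 113/6; ||v||^2 = 23; deficit = 25/6

Write each e_j = u_j / sqrt(<u_j, u_j>) where u_j is the displayed integer vector. Then <v, e_j> = <v, u_j> / sqrt(<u_j, u_j>), so |<v, e_j>|^2 = <v, u_j>^2 / <u_j, u_j>.
Coefficients: <v, e_1> = -4/sqrt(6), <v, e_2> = -4/sqrt(6), <v, e_3> = -9/sqrt(6).
Square and sum: Σ |<v, e_j>|^2 = 113/6.
Compute ||v||^2 = v·v = 23.
Deficit = 23 − 113/6 = 25/6 ≥ 0, confirming Bessel's inequality. (The deficit equals ||v − Σ <v,e_j> e_j||^2, the squared distance from v to span{e_j}.)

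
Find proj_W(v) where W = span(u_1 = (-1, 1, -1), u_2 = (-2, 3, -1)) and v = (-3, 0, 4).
proj_W(v) = (1/3, 5/3, 7/3)

Set up U = [u_1 | ... | u_2] ∈ R^(3×2). The projector onto W = col(U) is P = U (U^T U)^(-1) U^T.
Compute U^T U =
  [3, 6]
  [6, 14],
and U^T v = (-1, 2).
Solve U^T U · c = U^T v for the coefficients: c = (-13/3, 2). The projection is proj_W(v) = U c.
Check: (v - proj_W(v)) · u_1 = 0  (should be 0).
Check: (v - proj_W(v)) · u_2 = 0  (should be 0).
Result: proj_W(v) = (1/3, 5/3, 7/3).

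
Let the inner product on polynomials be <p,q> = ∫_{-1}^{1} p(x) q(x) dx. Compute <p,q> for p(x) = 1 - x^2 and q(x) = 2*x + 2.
<p,q> = 8/3

Expand the product: p(x)·q(x) = -2*x^3 - 2*x^2 + 2*x + 2.
∫_{-1}^{1} of each monomial x^k gives [2/(k+1) if k even, 0 if k odd]. Integrating term-by-term (or equivalently evaluating the antiderivative F(x) = -x^4/2 - 2*x^3/3 + x^2 + 2*x at the endpoints):
  F(1) − F(−1) = 11/6 − (-5/6) = 8/3.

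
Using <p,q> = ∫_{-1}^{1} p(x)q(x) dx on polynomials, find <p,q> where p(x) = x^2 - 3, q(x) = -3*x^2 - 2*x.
<p,q> = 24/5

Expand the product: p(x)·q(x) = -3*x^4 - 2*x^3 + 9*x^2 + 6*x.
∫_{-1}^{1} of each monomial x^k gives [2/(k+1) if k even, 0 if k odd]. Integrating term-by-term (or equivalently evaluating the antiderivative F(x) = -3*x^5/5 - x^4/2 + 3*x^3 + 3*x^2 at the endpoints):
  F(1) − F(−1) = 49/10 − (1/10) = 24/5.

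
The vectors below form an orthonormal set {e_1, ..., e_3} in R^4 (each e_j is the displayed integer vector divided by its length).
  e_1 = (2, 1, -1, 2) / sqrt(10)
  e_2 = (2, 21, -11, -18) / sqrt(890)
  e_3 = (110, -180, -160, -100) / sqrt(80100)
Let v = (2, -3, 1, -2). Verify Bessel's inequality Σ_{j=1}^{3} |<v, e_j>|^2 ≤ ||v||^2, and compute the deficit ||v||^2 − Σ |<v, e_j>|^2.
Σ |<v, e_j>|^2 = 98/9; ||v||^2 = 18; deficit = 64/9

Write each e_j = u_j / sqrt(<u_j, u_j>) where u_j is the displayed integer vector. Then <v, e_j> = <v, u_j> / sqrt(<u_j, u_j>), so |<v, e_j>|^2 = <v, u_j>^2 / <u_j, u_j>.
Coefficients: <v, e_1> = -4/sqrt(10), <v, e_2> = -34/sqrt(890), <v, e_3> = 800/sqrt(80100).
Square and sum: Σ |<v, e_j>|^2 = 98/9.
Compute ||v||^2 = v·v = 18.
Deficit = 18 − 98/9 = 64/9 ≥ 0, confirming Bessel's inequality. (The deficit equals ||v − Σ <v,e_j> e_j||^2, the squared distance from v to span{e_j}.)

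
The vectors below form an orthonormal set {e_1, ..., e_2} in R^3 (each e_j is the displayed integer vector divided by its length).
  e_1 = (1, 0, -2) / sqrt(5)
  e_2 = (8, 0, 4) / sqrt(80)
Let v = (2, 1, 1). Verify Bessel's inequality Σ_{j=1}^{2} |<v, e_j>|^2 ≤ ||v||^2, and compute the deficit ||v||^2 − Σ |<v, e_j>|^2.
Σ |<v, e_j>|^2 = 5; ||v||^2 = 6; deficit = 1

Write each e_j = u_j / sqrt(<u_j, u_j>) where u_j is the displayed integer vector. Then <v, e_j> = <v, u_j> / sqrt(<u_j, u_j>), so |<v, e_j>|^2 = <v, u_j>^2 / <u_j, u_j>.
Coefficients: <v, e_1> = 0/sqrt(5), <v, e_2> = 20/sqrt(80).
Square and sum: Σ |<v, e_j>|^2 = 5.
Compute ||v||^2 = v·v = 6.
Deficit = 6 − 5 = 1 ≥ 0, confirming Bessel's inequality. (The deficit equals ||v − Σ <v,e_j> e_j||^2, the squared distance from v to span{e_j}.)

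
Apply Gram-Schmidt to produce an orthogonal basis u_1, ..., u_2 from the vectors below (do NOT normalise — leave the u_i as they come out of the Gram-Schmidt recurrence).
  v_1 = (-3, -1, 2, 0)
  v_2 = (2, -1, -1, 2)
Orthogonal basis:
  u_1 = (-3, -1, 2, 0)
  u_2 = (1/2, -3/2, 0, 2)

Apply the Gram-Schmidt recurrence
  u_1 = v_1
  u_i = v_i − Σ_{j<i} ((v_i · u_j) / (u_j · u_j)) · u_j.

Step by step this gives:
  u_1 = (-3, -1, 2, 0)
  u_2 = (1/2, -3/2, 0, 2)

Orthogonality check:
  u_2 · u_1 = 0 (should be 0)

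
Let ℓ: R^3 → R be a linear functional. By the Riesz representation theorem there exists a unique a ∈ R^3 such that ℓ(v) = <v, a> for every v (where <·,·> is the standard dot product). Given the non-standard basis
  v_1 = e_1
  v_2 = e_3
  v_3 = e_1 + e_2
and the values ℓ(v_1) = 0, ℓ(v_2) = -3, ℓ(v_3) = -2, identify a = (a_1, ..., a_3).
a = (0, -2, -3)

Write a = (a_1, ..., a_3) in the standard basis. For each basis vector v_i, ℓ(v_i) = <v_i, a> is a linear equation in the a_j's. Collect the n equations into a matrix system V a = ℓ, where row i of V is v_i (expressed in the standard basis). Since V is invertible (lower-triangular with 1s on the diagonal, up to permutation), solve by back-substitution:
  V =
[[1, 0, 0],
 [0, 0, 1],
 [1, 1, 0]]
  V a = (0, -3, -2)
Solving gives a = (0, -2, -3).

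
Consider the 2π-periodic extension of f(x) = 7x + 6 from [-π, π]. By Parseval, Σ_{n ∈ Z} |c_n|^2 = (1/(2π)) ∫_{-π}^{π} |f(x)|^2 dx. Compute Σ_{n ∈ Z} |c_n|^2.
Σ |c_n|^2 = 49π^2/3 + 36

Expand and integrate term by term over [-π, π]:
  ∫ (7x)^2 dx = 49·(2π^3/3); ∫ 2·7·(6)·x dx = 0 (odd integrand); ∫ 6^2 dx = 36·2π.
So (1/(2π)) ∫_{-π}^{π} (7x + 6)^2 dx = 49π^2/3 + 36 = 49π^2/3 + 36.
Parseval ⇒ Σ |c_n|^2 = 49π^2/3 + 36.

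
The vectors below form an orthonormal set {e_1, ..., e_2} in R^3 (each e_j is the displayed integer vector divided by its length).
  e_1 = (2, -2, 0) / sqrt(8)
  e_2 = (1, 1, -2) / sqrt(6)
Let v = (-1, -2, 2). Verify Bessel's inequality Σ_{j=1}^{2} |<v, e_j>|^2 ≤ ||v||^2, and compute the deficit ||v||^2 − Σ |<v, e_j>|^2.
Σ |<v, e_j>|^2 = 26/3; ||v||^2 = 9; deficit = 1/3

Write each e_j = u_j / sqrt(<u_j, u_j>) where u_j is the displayed integer vector. Then <v, e_j> = <v, u_j> / sqrt(<u_j, u_j>), so |<v, e_j>|^2 = <v, u_j>^2 / <u_j, u_j>.
Coefficients: <v, e_1> = 2/sqrt(8), <v, e_2> = -7/sqrt(6).
Square and sum: Σ |<v, e_j>|^2 = 26/3.
Compute ||v||^2 = v·v = 9.
Deficit = 9 − 26/3 = 1/3 ≥ 0, confirming Bessel's inequality. (The deficit equals ||v − Σ <v,e_j> e_j||^2, the squared distance from v to span{e_j}.)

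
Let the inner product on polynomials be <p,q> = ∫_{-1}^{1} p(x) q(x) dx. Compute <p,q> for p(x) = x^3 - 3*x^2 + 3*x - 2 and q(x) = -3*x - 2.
<p,q> = 24/5

Expand the product: p(x)·q(x) = -3*x^4 + 7*x^3 - 3*x^2 + 4.
∫_{-1}^{1} of each monomial x^k gives [2/(k+1) if k even, 0 if k odd]. Integrating term-by-term (or equivalently evaluating the antiderivative F(x) = -3*x^5/5 + 7*x^4/4 - x^3 + 4*x at the endpoints):
  F(1) − F(−1) = 83/20 − (-13/20) = 24/5.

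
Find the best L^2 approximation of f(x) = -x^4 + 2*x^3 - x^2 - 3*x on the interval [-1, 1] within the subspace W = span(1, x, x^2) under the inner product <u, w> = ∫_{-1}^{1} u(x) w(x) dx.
g(x) = -13*x^2/7 - 9*x/5 + 3/35

The best approximation g ∈ W is the orthogonal projection of f onto W. Writing g = a_0 + a_1 x + a_2 x^2, the coefficients solve the normal equations G · a = b where
  G_{ij} = <φ_i, φ_j> and b_i = <f, φ_i>, with φ_0 = 1, φ_1 = x, φ_2 = x^2.
G =
  [2, 0, 2/3]
  [0, 2/3, 0]
  [2/3, 0, 2/5],
b = (-16/15, -6/5, -24/35).
Solving gives a_0 = 3/35, a_1 = -9/5, a_2 = -13/7, so
  g(x) = -13*x^2/7 - 9*x/5 + 3/35.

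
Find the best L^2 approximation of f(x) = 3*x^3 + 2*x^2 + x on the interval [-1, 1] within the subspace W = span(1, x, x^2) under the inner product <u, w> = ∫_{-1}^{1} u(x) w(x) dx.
g(x) = 2*x^2 + 14*x/5

The best approximation g ∈ W is the orthogonal projection of f onto W. Writing g = a_0 + a_1 x + a_2 x^2, the coefficients solve the normal equations G · a = b where
  G_{ij} = <φ_i, φ_j> and b_i = <f, φ_i>, with φ_0 = 1, φ_1 = x, φ_2 = x^2.
G =
  [2, 0, 2/3]
  [0, 2/3, 0]
  [2/3, 0, 2/5],
b = (4/3, 28/15, 4/5).
Solving gives a_0 = 0, a_1 = 14/5, a_2 = 2, so
  g(x) = 2*x^2 + 14*x/5.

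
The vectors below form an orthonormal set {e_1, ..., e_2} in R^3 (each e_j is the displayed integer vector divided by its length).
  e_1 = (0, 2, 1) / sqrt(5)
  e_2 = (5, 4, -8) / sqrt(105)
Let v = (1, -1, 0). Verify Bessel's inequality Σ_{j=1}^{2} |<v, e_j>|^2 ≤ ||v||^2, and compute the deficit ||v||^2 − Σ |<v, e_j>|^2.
Σ |<v, e_j>|^2 = 17/21; ||v||^2 = 2; deficit = 25/21

Write each e_j = u_j / sqrt(<u_j, u_j>) where u_j is the displayed integer vector. Then <v, e_j> = <v, u_j> / sqrt(<u_j, u_j>), so |<v, e_j>|^2 = <v, u_j>^2 / <u_j, u_j>.
Coefficients: <v, e_1> = -2/sqrt(5), <v, e_2> = 1/sqrt(105).
Square and sum: Σ |<v, e_j>|^2 = 17/21.
Compute ||v||^2 = v·v = 2.
Deficit = 2 − 17/21 = 25/21 ≥ 0, confirming Bessel's inequality. (The deficit equals ||v − Σ <v,e_j> e_j||^2, the squared distance from v to span{e_j}.)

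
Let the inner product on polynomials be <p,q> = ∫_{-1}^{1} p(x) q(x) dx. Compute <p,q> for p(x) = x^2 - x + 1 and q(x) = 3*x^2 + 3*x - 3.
<p,q> = -34/5

Expand the product: p(x)·q(x) = 3*x^4 - 3*x^2 + 6*x - 3.
∫_{-1}^{1} of each monomial x^k gives [2/(k+1) if k even, 0 if k odd]. Integrating term-by-term (or equivalently evaluating the antiderivative F(x) = 3*x^5/5 - x^3 + 3*x^2 - 3*x at the endpoints):
  F(1) − F(−1) = -2/5 − (32/5) = -34/5.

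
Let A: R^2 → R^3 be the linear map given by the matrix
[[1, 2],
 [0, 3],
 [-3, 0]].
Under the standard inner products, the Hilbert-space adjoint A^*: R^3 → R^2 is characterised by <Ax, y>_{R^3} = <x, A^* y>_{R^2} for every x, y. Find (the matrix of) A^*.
A^* = A^T =
[[1, 0, -3],
 [2, 3, 0]]

For real matrices with standard dot products, the defining identity <Ax, y> = <x, A^* y> gives (Ax)^T y = x^T (A^*) y, i.e. x^T A^T y = x^T (A^*) y. Since this holds for all x, y, we must have A^* = A^T. Therefore
A^* =
[[1, 0, -3],
 [2, 3, 0]].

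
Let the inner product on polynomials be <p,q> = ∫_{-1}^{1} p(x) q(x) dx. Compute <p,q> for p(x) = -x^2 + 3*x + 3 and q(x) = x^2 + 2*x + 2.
<p,q> = 244/15

Expand the product: p(x)·q(x) = -x^4 + x^3 + 7*x^2 + 12*x + 6.
∫_{-1}^{1} of each monomial x^k gives [2/(k+1) if k even, 0 if k odd]. Integrating term-by-term (or equivalently evaluating the antiderivative F(x) = -x^5/5 + x^4/4 + 7*x^3/3 + 6*x^2 + 6*x at the endpoints):
  F(1) − F(−1) = 863/60 − (-113/60) = 244/15.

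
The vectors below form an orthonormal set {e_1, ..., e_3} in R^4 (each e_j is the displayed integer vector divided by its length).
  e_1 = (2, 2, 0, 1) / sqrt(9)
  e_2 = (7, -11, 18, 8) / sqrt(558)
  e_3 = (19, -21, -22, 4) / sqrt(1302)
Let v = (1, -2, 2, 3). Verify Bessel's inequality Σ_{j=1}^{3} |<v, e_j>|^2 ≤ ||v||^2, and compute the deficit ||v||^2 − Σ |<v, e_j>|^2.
Σ |<v, e_j>|^2 = 314/21; ||v||^2 = 18; deficit = 64/21

Write each e_j = u_j / sqrt(<u_j, u_j>) where u_j is the displayed integer vector. Then <v, e_j> = <v, u_j> / sqrt(<u_j, u_j>), so |<v, e_j>|^2 = <v, u_j>^2 / <u_j, u_j>.
Coefficients: <v, e_1> = 1/sqrt(9), <v, e_2> = 89/sqrt(558), <v, e_3> = 29/sqrt(1302).
Square and sum: Σ |<v, e_j>|^2 = 314/21.
Compute ||v||^2 = v·v = 18.
Deficit = 18 − 314/21 = 64/21 ≥ 0, confirming Bessel's inequality. (The deficit equals ||v − Σ <v,e_j> e_j||^2, the squared distance from v to span{e_j}.)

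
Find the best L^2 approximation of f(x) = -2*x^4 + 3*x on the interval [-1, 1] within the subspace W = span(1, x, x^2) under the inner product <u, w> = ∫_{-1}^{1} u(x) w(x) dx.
g(x) = -12*x^2/7 + 3*x + 6/35

The best approximation g ∈ W is the orthogonal projection of f onto W. Writing g = a_0 + a_1 x + a_2 x^2, the coefficients solve the normal equations G · a = b where
  G_{ij} = <φ_i, φ_j> and b_i = <f, φ_i>, with φ_0 = 1, φ_1 = x, φ_2 = x^2.
G =
  [2, 0, 2/3]
  [0, 2/3, 0]
  [2/3, 0, 2/5],
b = (-4/5, 2, -4/7).
Solving gives a_0 = 6/35, a_1 = 3, a_2 = -12/7, so
  g(x) = -12*x^2/7 + 3*x + 6/35.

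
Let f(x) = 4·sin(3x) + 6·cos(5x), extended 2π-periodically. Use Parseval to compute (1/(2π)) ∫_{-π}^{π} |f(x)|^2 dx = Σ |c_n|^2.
Σ |c_n|^2 = 26

Expand |f|^2 and use orthogonality of {sin(nx), cos(mx)} on [-π, π]:
  ∫_{-π}^{π} sin(nx)^2 dx = π, ∫ cos(mx)^2 dx = π, and cross terms integrate to 0.
So ∫_{-π}^{π} f(x)^2 dx = 4^2 · π + 6^2 · π = (16 + 36)π.
Divide by 2π: (16 + 36)/2 = 26.
By Parseval, this equals Σ |c_n|^2.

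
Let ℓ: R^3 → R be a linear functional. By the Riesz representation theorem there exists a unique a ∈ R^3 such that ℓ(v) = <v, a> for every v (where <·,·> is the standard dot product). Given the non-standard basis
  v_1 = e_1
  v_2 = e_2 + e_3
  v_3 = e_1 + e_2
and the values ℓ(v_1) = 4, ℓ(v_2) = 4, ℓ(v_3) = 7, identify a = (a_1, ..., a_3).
a = (4, 3, 1)

Write a = (a_1, ..., a_3) in the standard basis. For each basis vector v_i, ℓ(v_i) = <v_i, a> is a linear equation in the a_j's. Collect the n equations into a matrix system V a = ℓ, where row i of V is v_i (expressed in the standard basis). Since V is invertible (lower-triangular with 1s on the diagonal, up to permutation), solve by back-substitution:
  V =
[[1, 0, 0],
 [0, 1, 1],
 [1, 1, 0]]
  V a = (4, 4, 7)
Solving gives a = (4, 3, 1).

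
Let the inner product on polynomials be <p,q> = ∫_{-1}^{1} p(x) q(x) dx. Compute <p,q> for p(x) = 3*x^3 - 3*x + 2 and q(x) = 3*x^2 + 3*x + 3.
<p,q> = 68/5

Expand the product: p(x)·q(x) = 9*x^5 + 9*x^4 - 3*x^2 - 3*x + 6.
∫_{-1}^{1} of each monomial x^k gives [2/(k+1) if k even, 0 if k odd]. Integrating term-by-term (or equivalently evaluating the antiderivative F(x) = 3*x^6/2 + 9*x^5/5 - x^3 - 3*x^2/2 + 6*x at the endpoints):
  F(1) − F(−1) = 34/5 − (-34/5) = 68/5.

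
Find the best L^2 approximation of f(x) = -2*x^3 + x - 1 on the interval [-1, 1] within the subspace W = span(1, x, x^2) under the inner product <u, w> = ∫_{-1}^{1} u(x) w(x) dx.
g(x) = -x/5 - 1

The best approximation g ∈ W is the orthogonal projection of f onto W. Writing g = a_0 + a_1 x + a_2 x^2, the coefficients solve the normal equations G · a = b where
  G_{ij} = <φ_i, φ_j> and b_i = <f, φ_i>, with φ_0 = 1, φ_1 = x, φ_2 = x^2.
G =
  [2, 0, 2/3]
  [0, 2/3, 0]
  [2/3, 0, 2/5],
b = (-2, -2/15, -2/3).
Solving gives a_0 = -1, a_1 = -1/5, a_2 = 0, so
  g(x) = -x/5 - 1.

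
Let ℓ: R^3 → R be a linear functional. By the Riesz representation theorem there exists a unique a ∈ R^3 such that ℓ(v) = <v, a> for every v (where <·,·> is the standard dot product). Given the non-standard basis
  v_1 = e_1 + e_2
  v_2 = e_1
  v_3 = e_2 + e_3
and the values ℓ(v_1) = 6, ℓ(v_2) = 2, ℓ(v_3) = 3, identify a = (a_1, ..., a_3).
a = (2, 4, -1)

Write a = (a_1, ..., a_3) in the standard basis. For each basis vector v_i, ℓ(v_i) = <v_i, a> is a linear equation in the a_j's. Collect the n equations into a matrix system V a = ℓ, where row i of V is v_i (expressed in the standard basis). Since V is invertible (lower-triangular with 1s on the diagonal, up to permutation), solve by back-substitution:
  V =
[[1, 1, 0],
 [1, 0, 0],
 [0, 1, 1]]
  V a = (6, 2, 3)
Solving gives a = (2, 4, -1).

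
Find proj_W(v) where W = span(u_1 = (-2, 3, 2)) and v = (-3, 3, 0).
proj_W(v) = (-30/17, 45/17, 30/17)

Set up U = [u_1 | ... | u_1] ∈ R^(3×1). The projector onto W = col(U) is P = U (U^T U)^(-1) U^T.
Compute U^T U =
  [17],
and U^T v = (15).
Solve U^T U · c = U^T v for the coefficients: c = (15/17). The projection is proj_W(v) = U c.
Check: (v - proj_W(v)) · u_1 = 0  (should be 0).
Result: proj_W(v) = (-30/17, 45/17, 30/17).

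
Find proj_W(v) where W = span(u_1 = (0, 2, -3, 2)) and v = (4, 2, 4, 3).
proj_W(v) = (0, -4/17, 6/17, -4/17)

Set up U = [u_1 | ... | u_1] ∈ R^(4×1). The projector onto W = col(U) is P = U (U^T U)^(-1) U^T.
Compute U^T U =
  [17],
and U^T v = (-2).
Solve U^T U · c = U^T v for the coefficients: c = (-2/17). The projection is proj_W(v) = U c.
Check: (v - proj_W(v)) · u_1 = 0  (should be 0).
Result: proj_W(v) = (0, -4/17, 6/17, -4/17).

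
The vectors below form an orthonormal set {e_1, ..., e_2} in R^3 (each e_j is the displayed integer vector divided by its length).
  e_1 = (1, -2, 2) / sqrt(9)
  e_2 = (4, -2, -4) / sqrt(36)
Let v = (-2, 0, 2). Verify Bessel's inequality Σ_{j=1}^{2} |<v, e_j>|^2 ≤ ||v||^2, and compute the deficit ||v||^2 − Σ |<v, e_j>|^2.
Σ |<v, e_j>|^2 = 68/9; ||v||^2 = 8; deficit = 4/9

Write each e_j = u_j / sqrt(<u_j, u_j>) where u_j is the displayed integer vector. Then <v, e_j> = <v, u_j> / sqrt(<u_j, u_j>), so |<v, e_j>|^2 = <v, u_j>^2 / <u_j, u_j>.
Coefficients: <v, e_1> = 2/sqrt(9), <v, e_2> = -16/sqrt(36).
Square and sum: Σ |<v, e_j>|^2 = 68/9.
Compute ||v||^2 = v·v = 8.
Deficit = 8 − 68/9 = 4/9 ≥ 0, confirming Bessel's inequality. (The deficit equals ||v − Σ <v,e_j> e_j||^2, the squared distance from v to span{e_j}.)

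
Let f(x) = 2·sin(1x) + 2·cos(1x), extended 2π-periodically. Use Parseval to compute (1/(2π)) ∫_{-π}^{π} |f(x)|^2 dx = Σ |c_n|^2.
Σ |c_n|^2 = 4

Expand |f|^2 and use orthogonality of {sin(nx), cos(mx)} on [-π, π]:
  ∫_{-π}^{π} sin(nx)^2 dx = π, ∫ cos(mx)^2 dx = π, and cross terms integrate to 0.
So ∫_{-π}^{π} f(x)^2 dx = 2^2 · π + 2^2 · π = (4 + 4)π.
Divide by 2π: (4 + 4)/2 = 4.
By Parseval, this equals Σ |c_n|^2.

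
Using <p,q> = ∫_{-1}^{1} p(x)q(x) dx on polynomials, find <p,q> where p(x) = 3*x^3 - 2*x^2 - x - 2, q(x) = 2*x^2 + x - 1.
<p,q> = 8/5

Expand the product: p(x)·q(x) = 6*x^5 - x^4 - 7*x^3 - 3*x^2 - x + 2.
∫_{-1}^{1} of each monomial x^k gives [2/(k+1) if k even, 0 if k odd]. Integrating term-by-term (or equivalently evaluating the antiderivative F(x) = x^6 - x^5/5 - 7*x^4/4 - x^3 - x^2/2 + 2*x at the endpoints):
  F(1) − F(−1) = -9/20 − (-41/20) = 8/5.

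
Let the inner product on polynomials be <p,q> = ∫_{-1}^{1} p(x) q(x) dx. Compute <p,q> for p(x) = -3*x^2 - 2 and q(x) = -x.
<p,q> = 0

Expand the product: p(x)·q(x) = 3*x^3 + 2*x.
∫_{-1}^{1} of each monomial x^k gives [2/(k+1) if k even, 0 if k odd]. Integrating term-by-term (or equivalently evaluating the antiderivative F(x) = 3*x^4/4 + x^2 at the endpoints):
  F(1) − F(−1) = 7/4 − (7/4) = 0.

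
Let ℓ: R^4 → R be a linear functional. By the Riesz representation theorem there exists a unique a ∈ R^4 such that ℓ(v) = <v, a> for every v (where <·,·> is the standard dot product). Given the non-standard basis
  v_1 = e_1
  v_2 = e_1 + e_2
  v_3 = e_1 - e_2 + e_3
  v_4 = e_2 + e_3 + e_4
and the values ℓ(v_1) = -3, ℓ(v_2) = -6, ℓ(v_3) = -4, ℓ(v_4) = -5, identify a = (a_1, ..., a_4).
a = (-3, -3, -4, 2)

Write a = (a_1, ..., a_4) in the standard basis. For each basis vector v_i, ℓ(v_i) = <v_i, a> is a linear equation in the a_j's. Collect the n equations into a matrix system V a = ℓ, where row i of V is v_i (expressed in the standard basis). Since V is invertible (lower-triangular with 1s on the diagonal, up to permutation), solve by back-substitution:
  V =
[[1, 0, 0, 0],
 [1, 1, 0, 0],
 [1, -1, 1, 0],
 [0, 1, 1, 1]]
  V a = (-3, -6, -4, -5)
Solving gives a = (-3, -3, -4, 2).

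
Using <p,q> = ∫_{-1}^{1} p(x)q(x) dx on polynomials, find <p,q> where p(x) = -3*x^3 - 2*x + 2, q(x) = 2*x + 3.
<p,q> = 104/15

Expand the product: p(x)·q(x) = -6*x^4 - 9*x^3 - 4*x^2 - 2*x + 6.
∫_{-1}^{1} of each monomial x^k gives [2/(k+1) if k even, 0 if k odd]. Integrating term-by-term (or equivalently evaluating the antiderivative F(x) = -6*x^5/5 - 9*x^4/4 - 4*x^3/3 - x^2 + 6*x at the endpoints):
  F(1) − F(−1) = 13/60 − (-403/60) = 104/15.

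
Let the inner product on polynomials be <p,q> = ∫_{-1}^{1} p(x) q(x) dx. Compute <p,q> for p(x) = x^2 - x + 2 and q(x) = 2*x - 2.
<p,q> = -32/3

Expand the product: p(x)·q(x) = 2*x^3 - 4*x^2 + 6*x - 4.
∫_{-1}^{1} of each monomial x^k gives [2/(k+1) if k even, 0 if k odd]. Integrating term-by-term (or equivalently evaluating the antiderivative F(x) = x^4/2 - 4*x^3/3 + 3*x^2 - 4*x at the endpoints):
  F(1) − F(−1) = -11/6 − (53/6) = -32/3.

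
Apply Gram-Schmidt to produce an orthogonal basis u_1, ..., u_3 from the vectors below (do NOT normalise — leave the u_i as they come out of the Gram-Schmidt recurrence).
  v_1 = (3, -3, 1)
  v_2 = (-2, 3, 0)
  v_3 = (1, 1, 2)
Orthogonal basis:
  u_1 = (3, -3, 1)
  u_2 = (7/19, 12/19, 15/19)
  u_3 = (-3/22, -1/11, 3/22)

Apply the Gram-Schmidt recurrence
  u_1 = v_1
  u_i = v_i − Σ_{j<i} ((v_i · u_j) / (u_j · u_j)) · u_j.

Step by step this gives:
  u_1 = (3, -3, 1)
  u_2 = (7/19, 12/19, 15/19)
  u_3 = (-3/22, -1/11, 3/22)

Orthogonality check:
  u_2 · u_1 = 0 (should be 0)
  u_3 · u_1 = 0 (should be 0)
  u_3 · u_2 = 0 (should be 0)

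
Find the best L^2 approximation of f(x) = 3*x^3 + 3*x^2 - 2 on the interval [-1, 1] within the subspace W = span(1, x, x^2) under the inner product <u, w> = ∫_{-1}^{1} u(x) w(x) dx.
g(x) = 3*x^2 + 9*x/5 - 2

The best approximation g ∈ W is the orthogonal projection of f onto W. Writing g = a_0 + a_1 x + a_2 x^2, the coefficients solve the normal equations G · a = b where
  G_{ij} = <φ_i, φ_j> and b_i = <f, φ_i>, with φ_0 = 1, φ_1 = x, φ_2 = x^2.
G =
  [2, 0, 2/3]
  [0, 2/3, 0]
  [2/3, 0, 2/5],
b = (-2, 6/5, -2/15).
Solving gives a_0 = -2, a_1 = 9/5, a_2 = 3, so
  g(x) = 3*x^2 + 9*x/5 - 2.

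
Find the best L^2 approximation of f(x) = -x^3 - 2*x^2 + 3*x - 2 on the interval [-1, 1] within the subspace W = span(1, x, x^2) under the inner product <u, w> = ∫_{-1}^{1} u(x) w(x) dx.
g(x) = -2*x^2 + 12*x/5 - 2

The best approximation g ∈ W is the orthogonal projection of f onto W. Writing g = a_0 + a_1 x + a_2 x^2, the coefficients solve the normal equations G · a = b where
  G_{ij} = <φ_i, φ_j> and b_i = <f, φ_i>, with φ_0 = 1, φ_1 = x, φ_2 = x^2.
G =
  [2, 0, 2/3]
  [0, 2/3, 0]
  [2/3, 0, 2/5],
b = (-16/3, 8/5, -32/15).
Solving gives a_0 = -2, a_1 = 12/5, a_2 = -2, so
  g(x) = -2*x^2 + 12*x/5 - 2.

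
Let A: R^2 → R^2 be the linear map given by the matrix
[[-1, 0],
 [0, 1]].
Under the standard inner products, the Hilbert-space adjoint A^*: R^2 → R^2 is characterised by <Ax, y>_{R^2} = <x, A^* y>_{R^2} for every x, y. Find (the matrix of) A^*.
A^* = A^T =
[[-1, 0],
 [0, 1]]

For real matrices with standard dot products, the defining identity <Ax, y> = <x, A^* y> gives (Ax)^T y = x^T (A^*) y, i.e. x^T A^T y = x^T (A^*) y. Since this holds for all x, y, we must have A^* = A^T. Therefore
A^* =
[[-1, 0],
 [0, 1]].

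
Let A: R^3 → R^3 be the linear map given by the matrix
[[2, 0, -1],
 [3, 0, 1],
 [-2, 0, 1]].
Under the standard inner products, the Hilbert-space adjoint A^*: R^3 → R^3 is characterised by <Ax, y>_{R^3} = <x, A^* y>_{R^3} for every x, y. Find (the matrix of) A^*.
A^* = A^T =
[[2, 3, -2],
 [0, 0, 0],
 [-1, 1, 1]]

For real matrices with standard dot products, the defining identity <Ax, y> = <x, A^* y> gives (Ax)^T y = x^T (A^*) y, i.e. x^T A^T y = x^T (A^*) y. Since this holds for all x, y, we must have A^* = A^T. Therefore
A^* =
[[2, 3, -2],
 [0, 0, 0],
 [-1, 1, 1]].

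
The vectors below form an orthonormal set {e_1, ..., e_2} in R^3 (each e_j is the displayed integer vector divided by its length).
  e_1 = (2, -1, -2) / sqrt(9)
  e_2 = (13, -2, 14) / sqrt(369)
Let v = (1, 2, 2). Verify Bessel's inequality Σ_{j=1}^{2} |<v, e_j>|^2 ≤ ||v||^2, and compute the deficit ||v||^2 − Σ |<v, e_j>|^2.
Σ |<v, e_j>|^2 = 225/41; ||v||^2 = 9; deficit = 144/41

Write each e_j = u_j / sqrt(<u_j, u_j>) where u_j is the displayed integer vector. Then <v, e_j> = <v, u_j> / sqrt(<u_j, u_j>), so |<v, e_j>|^2 = <v, u_j>^2 / <u_j, u_j>.
Coefficients: <v, e_1> = -4/sqrt(9), <v, e_2> = 37/sqrt(369).
Square and sum: Σ |<v, e_j>|^2 = 225/41.
Compute ||v||^2 = v·v = 9.
Deficit = 9 − 225/41 = 144/41 ≥ 0, confirming Bessel's inequality. (The deficit equals ||v − Σ <v,e_j> e_j||^2, the squared distance from v to span{e_j}.)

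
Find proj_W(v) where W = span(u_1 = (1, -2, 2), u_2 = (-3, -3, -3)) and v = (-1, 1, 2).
proj_W(v) = (9/13, 15/26, 19/26)

Set up U = [u_1 | ... | u_2] ∈ R^(3×2). The projector onto W = col(U) is P = U (U^T U)^(-1) U^T.
Compute U^T U =
  [9, -3]
  [-3, 27],
and U^T v = (1, -6).
Solve U^T U · c = U^T v for the coefficients: c = (1/26, -17/78). The projection is proj_W(v) = U c.
Check: (v - proj_W(v)) · u_1 = 0  (should be 0).
Check: (v - proj_W(v)) · u_2 = 0  (should be 0).
Result: proj_W(v) = (9/13, 15/26, 19/26).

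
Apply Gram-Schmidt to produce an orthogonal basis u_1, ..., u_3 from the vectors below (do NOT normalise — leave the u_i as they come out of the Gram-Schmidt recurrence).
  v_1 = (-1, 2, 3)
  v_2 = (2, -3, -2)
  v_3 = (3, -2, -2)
Orthogonal basis:
  u_1 = (-1, 2, 3)
  u_2 = (1, -1, 1)
  u_3 = (15/14, 6/7, -3/14)

Apply the Gram-Schmidt recurrence
  u_1 = v_1
  u_i = v_i − Σ_{j<i} ((v_i · u_j) / (u_j · u_j)) · u_j.

Step by step this gives:
  u_1 = (-1, 2, 3)
  u_2 = (1, -1, 1)
  u_3 = (15/14, 6/7, -3/14)

Orthogonality check:
  u_2 · u_1 = 0 (should be 0)
  u_3 · u_1 = 0 (should be 0)
  u_3 · u_2 = 0 (should be 0)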